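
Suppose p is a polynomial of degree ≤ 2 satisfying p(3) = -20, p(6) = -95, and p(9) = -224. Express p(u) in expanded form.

p(u) = -3u^2 + 2u + 1

Write p(u) = au^2 + bu + c. Substituting each data point gives a linear system:
  9a + 3b + c = -20
  36a + 6b + c = -95
  81a + 9b + c = -224
Solving the system yields a = -3, b = 2, c = 1.
So p(u) = -3u^2 + 2u + 1.
Check: p(3) = -20. ✓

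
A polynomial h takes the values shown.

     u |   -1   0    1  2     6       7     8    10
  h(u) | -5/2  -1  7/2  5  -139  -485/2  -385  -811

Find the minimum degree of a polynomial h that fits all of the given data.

3

Divided differences on the nodes -1, 0, 1, 2, 6, 7, 8, 10:
  order 0: -5/2  -1  7/2  5  -139  -485/2  -385  -811
  order 1: 3/2  9/2  3/2  -36  -207/2  -285/2  -213
  order 2: 3/2  -3/2  -15/2  -27/2  -39/2  -47/2
  order 3: -1  -1  -1  -1  -1
  order 4: 0  0  0  0
  order 5: 0  0  0
  order 6: 0  0
  order 7: 0
The order-3 divided differences are all -1 (nonzero) and every higher order vanishes, so the data lies on a polynomial of degree exactly 3.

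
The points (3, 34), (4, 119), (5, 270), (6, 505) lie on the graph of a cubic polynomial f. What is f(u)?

Write f(u) = au^3 + bu^2 + cu + d. Substituting each data point gives a linear system:
  27a + 9b + 3c + d = 34
  64a + 16b + 4c + d = 119
  125a + 25b + 5c + d = 270
  216a + 36b + 6c + d = 505
Solving the system yields a = 3, b = -3, c = -5, d = -5.
So f(u) = 3u^3 - 3u^2 - 5u - 5.
Check: f(6) = 505. ✓

f(u) = 3u^3 - 3u^2 - 5u - 5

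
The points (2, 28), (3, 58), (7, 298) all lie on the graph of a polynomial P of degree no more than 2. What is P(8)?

388

Write P(t) = at^2 + bt + c. Substituting each data point gives a linear system:
  4a + 2b + c = 28
  9a + 3b + c = 58
  49a + 7b + c = 298
Solving the system yields a = 6, b = 0, c = 4.
So P(t) = 6t² + 4.
Then P(8) = 388.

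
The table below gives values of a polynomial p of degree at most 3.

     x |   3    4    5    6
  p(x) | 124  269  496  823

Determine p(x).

p(x) = 3x^3 + 5x^2 - x + 1

Write p(x) = ax^3 + bx^2 + cx + d. Substituting each data point gives a linear system:
  27a + 9b + 3c + d = 124
  64a + 16b + 4c + d = 269
  125a + 25b + 5c + d = 496
  216a + 36b + 6c + d = 823
Solving the system yields a = 3, b = 5, c = -1, d = 1.
So p(x) = 3x^3 + 5x^2 - x + 1.
Check: p(3) = 124. ✓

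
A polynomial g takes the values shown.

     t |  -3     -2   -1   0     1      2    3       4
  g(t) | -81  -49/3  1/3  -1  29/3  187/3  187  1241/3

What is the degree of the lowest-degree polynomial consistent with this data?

3

Forward differences of the values at t = -3, -2, -1, 0, 1, 2, 3, 4:
  g  : -81  -49/3  1/3  -1  29/3  187/3  187  1241/3
  Δ  : 194/3  50/3  -4/3  32/3  158/3  374/3  680/3
  Δ^2: -48  -18  12  42  72  102
  Δ^3: 30  30  30  30  30
  Δ^4: 0  0  0  0
  Δ^5: 0  0  0
  Δ^6: 0  0
  Δ^7: 0
The third differences are constant (30) and nonzero, while all higher differences vanish, so the minimal degree is 3.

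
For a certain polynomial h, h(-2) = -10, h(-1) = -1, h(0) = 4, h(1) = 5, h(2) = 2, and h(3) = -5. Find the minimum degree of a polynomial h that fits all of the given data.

Forward differences of the values at x = -2, -1, 0, 1, 2, 3:
  h  : -10  -1  4  5  2  -5
  Δ  : 9  5  1  -3  -7
  Δ^2: -4  -4  -4  -4
  Δ^3: 0  0  0
  Δ^4: 0  0
  Δ^5: 0
The second differences are constant (-4) and nonzero, while all higher differences vanish, so the minimal degree is 2.

2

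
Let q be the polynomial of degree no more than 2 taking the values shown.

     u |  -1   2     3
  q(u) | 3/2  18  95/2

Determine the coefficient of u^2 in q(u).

6

Write q(u) = au^2 + bu + c. Substituting each data point gives a linear system:
  a - b + c = 3/2
  4a + 2b + c = 18
  9a + 3b + c = 95/2
Solving the system yields a = 6, b = -1/2, c = -5.
So q(u) = 6u^2 - (1/2)u - 5.
The leading coefficient is 6.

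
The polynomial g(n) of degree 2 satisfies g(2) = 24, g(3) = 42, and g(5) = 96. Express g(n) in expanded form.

Write g(n) = an^2 + bn + c. Substituting each data point gives a linear system:
  4a + 2b + c = 24
  9a + 3b + c = 42
  25a + 5b + c = 96
Solving the system yields a = 3, b = 3, c = 6.
So g(n) = 3n^2 + 3n + 6.
Check: g(3) = 42. ✓

g(n) = 3n^2 + 3n + 6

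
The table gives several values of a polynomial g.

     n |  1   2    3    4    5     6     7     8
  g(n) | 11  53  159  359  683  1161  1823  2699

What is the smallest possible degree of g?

3

Forward differences of the values at n = 1, 2, 3, 4, 5, 6, 7, 8:
  g  : 11  53  159  359  683  1161  1823  2699
  Δ  : 42  106  200  324  478  662  876
  Δ^2: 64  94  124  154  184  214
  Δ^3: 30  30  30  30  30
  Δ^4: 0  0  0  0
  Δ^5: 0  0  0
  Δ^6: 0  0
  Δ^7: 0
The third differences are constant (30) and nonzero, while all higher differences vanish, so the minimal degree is 3.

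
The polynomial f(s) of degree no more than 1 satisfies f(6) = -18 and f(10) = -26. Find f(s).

f(s) = -2s - 6

Write f(s) = as + b. Substituting each data point gives a linear system:
  6a + b = -18
  10a + b = -26
Solving the system yields a = -2, b = -6.
So f(s) = -2s - 6.
Check: f(10) = -26. ✓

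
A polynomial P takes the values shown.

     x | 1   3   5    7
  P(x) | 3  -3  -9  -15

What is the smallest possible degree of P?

1

Forward differences of the values at x = 1, 3, 5, 7:
  P  : 3  -3  -9  -15
  Δ  : -6  -6  -6
  Δ^2: 0  0
  Δ^3: 0
The first differences are constant (-6) and nonzero, while all higher differences vanish, so the minimal degree is 1.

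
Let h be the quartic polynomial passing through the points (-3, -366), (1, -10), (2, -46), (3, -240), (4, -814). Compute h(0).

-6

Write h(u) = au^4 + bu^3 + cu^2 + du + e. Substituting each data point gives a linear system:
  81a - 27b + 9c - 3d + e = -366
  a + b + c + d + e = -10
  16a + 8b + 4c + 2d + e = -46
  81a + 27b + 9c + 3d + e = -240
  256a + 64b + 16c + 4d + e = -814
Solving the system yields a = -4, b = 3, c = 3, d = -6, e = -6.
So h(u) = -4u^4 + 3u^3 + 3u^2 - 6u - 6.
Then h(0) = -6.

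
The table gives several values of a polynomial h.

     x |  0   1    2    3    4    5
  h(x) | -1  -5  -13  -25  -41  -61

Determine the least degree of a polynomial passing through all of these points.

2

Forward differences of the values at x = 0, 1, 2, 3, 4, 5:
  h  : -1  -5  -13  -25  -41  -61
  Δ  : -4  -8  -12  -16  -20
  Δ^2: -4  -4  -4  -4
  Δ^3: 0  0  0
  Δ^4: 0  0
  Δ^5: 0
The second differences are constant (-4) and nonzero, while all higher differences vanish, so the minimal degree is 2.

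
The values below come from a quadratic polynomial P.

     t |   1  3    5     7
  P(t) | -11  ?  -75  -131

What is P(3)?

On equispaced nodes a degree-2 polynomial has vanishing third forward difference, so
  - P(1) + 3·P(3) - 3·P(5) + P(7) = 0.
Substituting the known values and solving for P(3):
  3·P(3) = -105
  P(3) = -35.

-35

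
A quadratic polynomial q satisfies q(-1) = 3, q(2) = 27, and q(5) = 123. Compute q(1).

11

Write q(s) = as^2 + bs + c. Substituting each data point gives a linear system:
  a - b + c = 3
  4a + 2b + c = 27
  25a + 5b + c = 123
Solving the system yields a = 4, b = 4, c = 3.
So q(s) = 4s² + 4s + 3.
Then q(1) = 11.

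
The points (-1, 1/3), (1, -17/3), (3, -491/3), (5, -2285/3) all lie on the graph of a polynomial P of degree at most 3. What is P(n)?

P(n) = -6n^3 - n^2 + 3n - 5/3

Write P(n) = an^3 + bn^2 + cn + d. Substituting each data point gives a linear system:
  -a + b - c + d = 1/3
  a + b + c + d = -17/3
  27a + 9b + 3c + d = -491/3
  125a + 25b + 5c + d = -2285/3
Solving the system yields a = -6, b = -1, c = 3, d = -5/3.
So P(n) = -6n^3 - n^2 + 3n - 5/3.
Check: P(1) = -17/3. ✓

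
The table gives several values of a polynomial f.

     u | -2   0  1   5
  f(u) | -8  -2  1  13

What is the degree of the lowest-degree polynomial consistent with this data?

1

Divided differences on the nodes -2, 0, 1, 5:
  order 0: -8  -2  1  13
  order 1: 3  3  3
  order 2: 0  0
  order 3: 0
The order-1 divided differences are all 3 (nonzero) and every higher order vanishes, so the data lies on a polynomial of degree exactly 1.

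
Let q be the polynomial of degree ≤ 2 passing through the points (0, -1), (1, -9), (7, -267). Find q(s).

Using the Lagrange interpolation formula with nodes 0, 1, 7:
  L_0(s) = (s - 1)(s - 7) / 7
  L_1(s) = s(s - 7) / -6
  L_2(s) = s(s - 1) / 42
Then q(s) = -1·L_0(s) - 9·L_1(s) - 267·L_2(s).
Expanding and collecting terms gives q(s) = -5s^2 - 3s - 1.
Check: q(1) = -9. ✓

q(s) = -5s^2 - 3s - 1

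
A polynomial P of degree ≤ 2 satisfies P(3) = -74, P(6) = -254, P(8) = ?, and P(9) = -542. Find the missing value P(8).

-434

The 3 known points determine the degree-2 polynomial uniquely.
Write P(t) = at^2 + bt + c. Substituting each data point gives a linear system:
  9a + 3b + c = -74
  36a + 6b + c = -254
  81a + 9b + c = -542
Solving the system yields a = -6, b = -6, c = -2.
So P(t) = -6t^2 - 6t - 2.
Then P(8) = -434.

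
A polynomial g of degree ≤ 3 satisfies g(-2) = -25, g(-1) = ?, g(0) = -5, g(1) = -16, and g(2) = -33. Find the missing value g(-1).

-6

The 4 known points determine the degree-3 polynomial uniquely.
Write g(s) = as^3 + bs^2 + cs + d. Substituting each data point gives a linear system:
  -8a + 4b - 2c + d = -25
  d = -5
  a + b + c + d = -16
  8a + 4b + 2c + d = -33
Solving the system yields a = 1, b = -6, c = -6, d = -5.
So g(s) = s³ - 6s² - 6s - 5.
Then g(-1) = -6.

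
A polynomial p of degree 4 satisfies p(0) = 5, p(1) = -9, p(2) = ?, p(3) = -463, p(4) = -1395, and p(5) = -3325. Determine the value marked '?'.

The 5 known points determine the degree-4 polynomial uniquely.
Write p(s) = as^4 + bs^3 + cs^2 + ds + e. Substituting each data point gives a linear system:
  e = 5
  a + b + c + d + e = -9
  81a + 27b + 9c + 3d + e = -463
  256a + 64b + 16c + 4d + e = -1395
  625a + 125b + 25c + 5d + e = -3325
Solving the system yields a = -5, b = -1, c = -2, d = -6, e = 5.
So p(s) = -5s^4 - s^3 - 2s^2 - 6s + 5.
Then p(2) = -103.

-103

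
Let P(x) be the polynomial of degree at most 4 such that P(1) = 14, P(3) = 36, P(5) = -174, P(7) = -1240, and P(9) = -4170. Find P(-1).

Using the Lagrange interpolation formula with nodes 1, 3, 5, 7, 9:
  L_0(x) = (x - 3)(x - 5)(x - 7)(x - 9) / 384
  L_1(x) = (x - 1)(x - 5)(x - 7)(x - 9) / -96
  L_2(x) = (x - 1)(x - 3)(x - 7)(x - 9) / 64
  L_3(x) = (x - 1)(x - 3)(x - 5)(x - 9) / -96
  L_4(x) = (x - 1)(x - 3)(x - 5)(x - 7) / 384
Then P(x) = 14·L_0(x) + 36·L_1(x) - 174·L_2(x) - 1240·L_3(x) - 4170·L_4(x).
Expanding and collecting terms gives P(x) = -x^4 + 3x^3 + 2x^2 + 4x + 6.
Evaluating at x = -1: P(-1) = 0.

0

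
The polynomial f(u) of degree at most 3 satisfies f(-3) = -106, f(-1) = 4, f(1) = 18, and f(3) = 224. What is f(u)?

f(u) = 6u^3 + 6u^2 + u + 5

Write f(u) = au^3 + bu^2 + cu + d. Substituting each data point gives a linear system:
  -27a + 9b - 3c + d = -106
  -a + b - c + d = 4
  a + b + c + d = 18
  27a + 9b + 3c + d = 224
Solving the system yields a = 6, b = 6, c = 1, d = 5.
So f(u) = 6u³ + 6u² + u + 5.
Check: f(-1) = 4. ✓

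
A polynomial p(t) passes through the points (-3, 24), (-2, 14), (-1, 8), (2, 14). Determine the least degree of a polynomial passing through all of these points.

2

Divided differences on the nodes -3, -2, -1, 2:
  order 0: 24  14  8  14
  order 1: -10  -6  2
  order 2: 2  2
  order 3: 0
The order-2 divided differences are all 2 (nonzero) and every higher order vanishes, so the data lies on a polynomial of degree exactly 2.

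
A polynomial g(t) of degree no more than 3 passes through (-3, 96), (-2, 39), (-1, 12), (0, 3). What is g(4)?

Using the Lagrange interpolation formula with nodes -3, -2, -1, 0:
  L_0(t) = (t + 2)(t + 1)t / -6
  L_1(t) = (t + 3)(t + 1)t / 2
  L_2(t) = (t + 3)(t + 2)t / -2
  L_3(t) = (t + 3)(t + 2)(t + 1) / 6
Then g(t) = 96·L_0(t) + 39·L_1(t) + 12·L_2(t) + 3·L_3(t).
Expanding and collecting terms gives g(t) = -2t^3 + 3t^2 - 4t + 3.
Evaluating at t = 4: g(4) = -93.

-93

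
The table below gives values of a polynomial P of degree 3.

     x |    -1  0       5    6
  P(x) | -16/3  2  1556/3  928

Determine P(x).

Using the Lagrange interpolation formula with nodes -1, 0, 5, 6:
  L_0(x) = x(x - 5)(x - 6) / -42
  L_1(x) = (x + 1)(x - 5)(x - 6) / 30
  L_2(x) = (x + 1)x(x - 6) / -30
  L_3(x) = (x + 1)x(x - 5) / 42
Then P(x) = -16/3·L_0(x) + 2·L_1(x) + 1556/3·L_2(x) + 928·L_3(x).
Expanding and collecting terms gives P(x) = 5x³ - 4x² - (5/3)x + 2.
Check: P(-1) = -16/3. ✓

P(x) = 5x^3 - 4x^2 - (5/3)x + 2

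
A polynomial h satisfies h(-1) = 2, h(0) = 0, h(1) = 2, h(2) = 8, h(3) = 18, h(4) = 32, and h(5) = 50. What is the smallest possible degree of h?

2

Forward differences of the values at s = -1, 0, 1, 2, 3, 4, 5:
  h  : 2  0  2  8  18  32  50
  Δ  : -2  2  6  10  14  18
  Δ^2: 4  4  4  4  4
  Δ^3: 0  0  0  0
  Δ^4: 0  0  0
  Δ^5: 0  0
  Δ^6: 0
The second differences are constant (4) and nonzero, while all higher differences vanish, so the minimal degree is 2.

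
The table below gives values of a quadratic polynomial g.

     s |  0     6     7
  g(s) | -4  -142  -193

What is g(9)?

-319

Using the Lagrange interpolation formula with nodes 0, 6, 7:
  L_0(s) = (s - 6)(s - 7) / 42
  L_1(s) = s(s - 7) / -6
  L_2(s) = s(s - 6) / 7
Then g(s) = -4·L_0(s) - 142·L_1(s) - 193·L_2(s).
Expanding and collecting terms gives g(s) = -4s^2 + s - 4.
Evaluating at s = 9: g(9) = -319.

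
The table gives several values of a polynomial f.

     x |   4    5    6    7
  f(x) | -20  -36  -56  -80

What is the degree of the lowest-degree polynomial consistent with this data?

2

Forward differences of the values at x = 4, 5, 6, 7:
  f  : -20  -36  -56  -80
  Δ  : -16  -20  -24
  Δ^2: -4  -4
  Δ^3: 0
The second differences are constant (-4) and nonzero, while all higher differences vanish, so the minimal degree is 2.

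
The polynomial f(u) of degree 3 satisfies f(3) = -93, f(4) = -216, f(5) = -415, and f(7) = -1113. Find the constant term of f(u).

Write f(u) = au^3 + bu^2 + cu + d. Substituting each data point gives a linear system:
  27a + 9b + 3c + d = -93
  64a + 16b + 4c + d = -216
  125a + 25b + 5c + d = -415
  343a + 49b + 7c + d = -1113
Solving the system yields a = -3, b = -2, c = 2, d = 0.
So f(u) = -3u^3 - 2u^2 + 2u.
The constant term is 0.

0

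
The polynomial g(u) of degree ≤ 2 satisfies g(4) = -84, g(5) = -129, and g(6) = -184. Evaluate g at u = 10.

-504

Forward differences of the values at u = 4, 5, 6:
  g  : -84  -129  -184
  Δ  : -45  -55
  Δ^2: -10
The second differences are constant, confirming degree 2.
Interpolating (Newton forward form) and evaluating at u = 10 gives g(10) = -504.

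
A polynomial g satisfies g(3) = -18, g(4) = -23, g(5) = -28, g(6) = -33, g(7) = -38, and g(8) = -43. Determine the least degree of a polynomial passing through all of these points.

Forward differences of the values at x = 3, 4, 5, 6, 7, 8:
  g  : -18  -23  -28  -33  -38  -43
  Δ  : -5  -5  -5  -5  -5
  Δ^2: 0  0  0  0
  Δ^3: 0  0  0
  Δ^4: 0  0
  Δ^5: 0
The first differences are constant (-5) and nonzero, while all higher differences vanish, so the minimal degree is 1.

1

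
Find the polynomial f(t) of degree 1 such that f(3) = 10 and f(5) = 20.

Write f(t) = at + b. Substituting each data point gives a linear system:
  3a + b = 10
  5a + b = 20
Solving the system yields a = 5, b = -5.
So f(t) = 5t - 5.
Check: f(5) = 20. ✓

f(t) = 5t - 5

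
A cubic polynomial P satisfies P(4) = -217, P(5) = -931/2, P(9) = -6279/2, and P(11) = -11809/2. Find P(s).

P(s) = -5s^3 + 6s^2 + (5/2)s - 3

Using the Lagrange interpolation formula with nodes 4, 5, 9, 11:
  L_0(s) = (s - 5)(s - 9)(s - 11) / -35
  L_1(s) = (s - 4)(s - 9)(s - 11) / 24
  L_2(s) = (s - 4)(s - 5)(s - 11) / -40
  L_3(s) = (s - 4)(s - 5)(s - 9) / 84
Then P(s) = -217·L_0(s) - 931/2·L_1(s) - 6279/2·L_2(s) - 11809/2·L_3(s).
Expanding and collecting terms gives P(s) = -5s^3 + 6s^2 + (5/2)s - 3.
Check: P(4) = -217. ✓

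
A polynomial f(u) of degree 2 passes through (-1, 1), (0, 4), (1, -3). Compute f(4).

Forward differences of the values at u = -1, 0, 1:
  f  : 1  4  -3
  Δ  : 3  -7
  Δ^2: -10
The second differences are constant, confirming degree 2.
Interpolating (Newton forward form) and evaluating at u = 4 gives f(4) = -84.

-84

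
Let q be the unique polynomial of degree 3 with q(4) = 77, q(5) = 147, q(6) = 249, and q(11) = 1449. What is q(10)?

Write q(x) = ax^3 + bx^2 + cx + d. Substituting each data point gives a linear system:
  64a + 16b + 4c + d = 77
  125a + 25b + 5c + d = 147
  216a + 36b + 6c + d = 249
  1331a + 121b + 11c + d = 1449
Solving the system yields a = 1, b = 1, c = 0, d = -3.
So q(x) = x^3 + x^2 - 3.
Then q(10) = 1097.

1097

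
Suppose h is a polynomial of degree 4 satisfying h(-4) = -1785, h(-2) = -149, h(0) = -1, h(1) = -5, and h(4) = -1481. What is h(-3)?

Using the Lagrange interpolation formula with nodes -4, -2, 0, 1, 4:
  L_0(s) = (s + 2)s(s - 1)(s - 4) / 320
  L_1(s) = (s + 4)s(s - 1)(s - 4) / -72
  L_2(s) = (s + 4)(s + 2)(s - 1)(s - 4) / 32
  L_3(s) = (s + 4)(s + 2)s(s - 4) / -45
  L_4(s) = (s + 4)(s + 2)s(s - 1) / 576
Then h(s) = -1785·L_0(s) - 149·L_1(s) - 1·L_2(s) - 5·L_3(s) - 1481·L_4(s).
Expanding and collecting terms gives h(s) = -6s^4 + 2s^3 - 6s^2 + 6s - 1.
Evaluating at s = -3: h(-3) = -613.

-613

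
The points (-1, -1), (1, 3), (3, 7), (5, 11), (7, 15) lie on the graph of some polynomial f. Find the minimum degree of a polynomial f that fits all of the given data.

Forward differences of the values at n = -1, 1, 3, 5, 7:
  f  : -1  3  7  11  15
  Δ  : 4  4  4  4
  Δ^2: 0  0  0
  Δ^3: 0  0
  Δ^4: 0
The first differences are constant (4) and nonzero, while all higher differences vanish, so the minimal degree is 1.

1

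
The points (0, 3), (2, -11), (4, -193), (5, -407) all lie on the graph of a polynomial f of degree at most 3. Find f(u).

f(u) = -4u^3 + 3u^2 + 3u + 3

Using the Lagrange interpolation formula with nodes 0, 2, 4, 5:
  L_0(u) = (u - 2)(u - 4)(u - 5) / -40
  L_1(u) = u(u - 4)(u - 5) / 12
  L_2(u) = u(u - 2)(u - 5) / -8
  L_3(u) = u(u - 2)(u - 4) / 15
Then f(u) = 3·L_0(u) - 11·L_1(u) - 193·L_2(u) - 407·L_3(u).
Expanding and collecting terms gives f(u) = -4u³ + 3u² + 3u + 3.
Check: f(5) = -407. ✓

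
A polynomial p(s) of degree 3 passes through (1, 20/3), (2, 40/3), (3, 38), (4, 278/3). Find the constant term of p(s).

Write p(s) = as^3 + bs^2 + cs + d. Substituting each data point gives a linear system:
  a + b + c + d = 20/3
  8a + 4b + 2c + d = 40/3
  27a + 9b + 3c + d = 38
  64a + 16b + 4c + d = 278/3
Solving the system yields a = 2, b = -3, c = 5/3, d = 6.
So p(s) = 2s³ - 3s² + (5/3)s + 6.
The constant term is 6.

6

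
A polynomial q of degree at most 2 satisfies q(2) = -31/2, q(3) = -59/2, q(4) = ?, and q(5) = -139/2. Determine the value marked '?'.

-95/2

The 3 known points determine the degree-2 polynomial uniquely.
Write q(u) = au^2 + bu + c. Substituting each data point gives a linear system:
  4a + 2b + c = -31/2
  9a + 3b + c = -59/2
  25a + 5b + c = -139/2
Solving the system yields a = -2, b = -4, c = 1/2.
So q(u) = -2u² - 4u + 1/2.
Then q(4) = -95/2.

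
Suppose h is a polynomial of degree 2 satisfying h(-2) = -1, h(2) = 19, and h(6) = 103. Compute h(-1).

-2

Write h(u) = au^2 + bu + c. Substituting each data point gives a linear system:
  4a - 2b + c = -1
  4a + 2b + c = 19
  36a + 6b + c = 103
Solving the system yields a = 2, b = 5, c = 1.
So h(u) = 2u^2 + 5u + 1.
Then h(-1) = -2.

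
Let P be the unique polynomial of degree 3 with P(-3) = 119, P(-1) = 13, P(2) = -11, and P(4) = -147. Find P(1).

3

Write P(n) = an^3 + bn^2 + cn + d. Substituting each data point gives a linear system:
  -27a + 9b - 3c + d = 119
  -a + b - c + d = 13
  8a + 4b + 2c + d = -11
  64a + 16b + 4c + d = -147
Solving the system yields a = -3, b = 3, c = -2, d = 5.
So P(n) = -3n^3 + 3n^2 - 2n + 5.
Then P(1) = 3.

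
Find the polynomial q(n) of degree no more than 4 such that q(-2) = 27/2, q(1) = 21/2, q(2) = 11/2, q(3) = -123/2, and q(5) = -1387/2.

q(n) = -n^4 - 2n^3 + 6n^2 + 6n + 3/2

Write q(n) = an^4 + bn^3 + cn^2 + dn + e. Substituting each data point gives a linear system:
  16a - 8b + 4c - 2d + e = 27/2
  a + b + c + d + e = 21/2
  16a + 8b + 4c + 2d + e = 11/2
  81a + 27b + 9c + 3d + e = -123/2
  625a + 125b + 25c + 5d + e = -1387/2
Solving the system yields a = -1, b = -2, c = 6, d = 6, e = 3/2.
So q(n) = -n^4 - 2n^3 + 6n^2 + 6n + 3/2.
Check: q(5) = -1387/2. ✓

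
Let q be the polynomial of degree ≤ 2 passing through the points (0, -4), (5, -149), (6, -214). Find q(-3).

-61

Write q(x) = ax^2 + bx + c. Substituting each data point gives a linear system:
  c = -4
  25a + 5b + c = -149
  36a + 6b + c = -214
Solving the system yields a = -6, b = 1, c = -4.
So q(x) = -6x^2 + x - 4.
Then q(-3) = -61.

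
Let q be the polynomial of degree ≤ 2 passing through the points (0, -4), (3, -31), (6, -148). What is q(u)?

q(u) = -5u^2 + 6u - 4

Write q(u) = au^2 + bu + c. Substituting each data point gives a linear system:
  c = -4
  9a + 3b + c = -31
  36a + 6b + c = -148
Solving the system yields a = -5, b = 6, c = -4.
So q(u) = -5u² + 6u - 4.
Check: q(3) = -31. ✓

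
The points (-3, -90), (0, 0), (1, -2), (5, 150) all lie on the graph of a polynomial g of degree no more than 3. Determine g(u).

g(u) = 2u^3 - 4u^2

Using the Lagrange interpolation formula with nodes -3, 0, 1, 5:
  L_0(u) = u(u - 1)(u - 5) / -96
  L_1(u) = (u + 3)(u - 1)(u - 5) / 15
  L_2(u) = (u + 3)u(u - 5) / -16
  L_3(u) = (u + 3)u(u - 1) / 160
Then g(u) = -90·L_0(u) + 0·L_1(u) - 2·L_2(u) + 150·L_3(u).
Expanding and collecting terms gives g(u) = 2u^3 - 4u^2.
Check: g(0) = 0. ✓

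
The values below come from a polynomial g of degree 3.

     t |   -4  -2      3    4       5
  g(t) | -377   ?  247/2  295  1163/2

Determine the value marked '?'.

-59

The 4 known points determine the degree-3 polynomial uniquely.
Write g(t) = at^3 + bt^2 + ct + d. Substituting each data point gives a linear system:
  -64a + 16b - 4c + d = -377
  27a + 9b + 3c + d = 247/2
  64a + 16b + 4c + d = 295
  125a + 25b + 5c + d = 1163/2
Solving the system yields a = 5, b = -5/2, c = 4, d = -1.
So g(t) = 5t^3 - (5/2)t^2 + 4t - 1.
Then g(-2) = -59.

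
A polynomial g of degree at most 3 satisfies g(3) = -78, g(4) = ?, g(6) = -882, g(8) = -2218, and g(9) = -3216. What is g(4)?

The 4 known points determine the degree-3 polynomial uniquely.
Write g(s) = as^3 + bs^2 + cs + d. Substituting each data point gives a linear system:
  27a + 9b + 3c + d = -78
  216a + 36b + 6c + d = -882
  512a + 64b + 8c + d = -2218
  729a + 81b + 9c + d = -3216
Solving the system yields a = -5, b = 5, c = 2, d = 6.
So g(s) = -5s^3 + 5s^2 + 2s + 6.
Then g(4) = -226.

-226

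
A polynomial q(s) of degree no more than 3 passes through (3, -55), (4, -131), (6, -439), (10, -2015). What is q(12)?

-3475

Write q(s) = as^3 + bs^2 + cs + d. Substituting each data point gives a linear system:
  27a + 9b + 3c + d = -55
  64a + 16b + 4c + d = -131
  216a + 36b + 6c + d = -439
  1000a + 100b + 10c + d = -2015
Solving the system yields a = -2, b = 0, c = -2, d = 5.
So q(s) = -2s^3 - 2s + 5.
Then q(12) = -3475.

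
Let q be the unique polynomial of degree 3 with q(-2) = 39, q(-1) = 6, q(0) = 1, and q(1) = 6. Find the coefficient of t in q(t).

Write q(t) = at^3 + bt^2 + ct + d. Substituting each data point gives a linear system:
  -8a + 4b - 2c + d = 39
  -a + b - c + d = 6
  d = 1
  a + b + c + d = 6
Solving the system yields a = -3, b = 5, c = 3, d = 1.
So q(t) = -3t³ + 5t² + 3t + 1.
The coefficient of t is 3.

3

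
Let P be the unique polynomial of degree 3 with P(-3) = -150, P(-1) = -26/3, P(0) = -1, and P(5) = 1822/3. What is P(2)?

115/3

Using the Lagrange interpolation formula with nodes -3, -1, 0, 5:
  L_0(s) = (s + 1)s(s - 5) / -48
  L_1(s) = (s + 3)s(s - 5) / 12
  L_2(s) = (s + 3)(s + 1)(s - 5) / -15
  L_3(s) = (s + 3)(s + 1)s / 240
Then P(s) = -150·L_0(s) - 26/3·L_1(s) - 1·L_2(s) + 1822/3·L_3(s).
Expanding and collecting terms gives P(s) = 5s³ - s² + (5/3)s - 1.
Evaluating at s = 2: P(2) = 115/3.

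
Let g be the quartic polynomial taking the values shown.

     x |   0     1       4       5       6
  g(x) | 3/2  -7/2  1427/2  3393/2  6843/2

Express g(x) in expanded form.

g(x) = 2x^4 + 5x^3 - 6x^2 - 6x + 3/2

Write g(x) = ax^4 + bx^3 + cx^2 + dx + e. Substituting each data point gives a linear system:
  e = 3/2
  a + b + c + d + e = -7/2
  256a + 64b + 16c + 4d + e = 1427/2
  625a + 125b + 25c + 5d + e = 3393/2
  1296a + 216b + 36c + 6d + e = 6843/2
Solving the system yields a = 2, b = 5, c = -6, d = -6, e = 3/2.
So g(x) = 2x^4 + 5x^3 - 6x^2 - 6x + 3/2.
Check: g(5) = 3393/2. ✓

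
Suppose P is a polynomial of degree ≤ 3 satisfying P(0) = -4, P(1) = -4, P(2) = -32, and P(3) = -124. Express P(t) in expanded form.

Write P(t) = at^3 + bt^2 + ct + d. Substituting each data point gives a linear system:
  d = -4
  a + b + c + d = -4
  8a + 4b + 2c + d = -32
  27a + 9b + 3c + d = -124
Solving the system yields a = -6, b = 4, c = 2, d = -4.
So P(t) = -6t^3 + 4t^2 + 2t - 4.
Check: P(0) = -4. ✓

P(t) = -6t^3 + 4t^2 + 2t - 4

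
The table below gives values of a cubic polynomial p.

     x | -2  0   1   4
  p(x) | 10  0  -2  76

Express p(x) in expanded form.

p(x) = x^3 + 2x^2 - 5x

Write p(x) = ax^3 + bx^2 + cx + d. Substituting each data point gives a linear system:
  -8a + 4b - 2c + d = 10
  d = 0
  a + b + c + d = -2
  64a + 16b + 4c + d = 76
Solving the system yields a = 1, b = 2, c = -5, d = 0.
So p(x) = x^3 + 2x^2 - 5x.
Check: p(-2) = 10. ✓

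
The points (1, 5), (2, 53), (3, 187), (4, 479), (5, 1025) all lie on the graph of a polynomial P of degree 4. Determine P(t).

Write P(t) = at^4 + bt^3 + ct^2 + dt + e. Substituting each data point gives a linear system:
  a + b + c + d + e = 5
  16a + 8b + 4c + 2d + e = 53
  81a + 27b + 9c + 3d + e = 187
  256a + 64b + 16c + 4d + e = 479
  625a + 125b + 25c + 5d + e = 1025
Solving the system yields a = 1, b = 2, c = 6, d = 1, e = -5.
So P(t) = t^4 + 2t^3 + 6t^2 + t - 5.
Check: P(4) = 479. ✓

P(t) = t^4 + 2t^3 + 6t^2 + t - 5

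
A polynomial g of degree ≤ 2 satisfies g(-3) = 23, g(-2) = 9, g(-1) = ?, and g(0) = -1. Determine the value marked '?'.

The 3 known points determine the degree-2 polynomial uniquely.
Write g(n) = an^2 + bn + c. Substituting each data point gives a linear system:
  9a - 3b + c = 23
  4a - 2b + c = 9
  c = -1
Solving the system yields a = 3, b = 1, c = -1.
So g(n) = 3n² + n - 1.
Then g(-1) = 1.

1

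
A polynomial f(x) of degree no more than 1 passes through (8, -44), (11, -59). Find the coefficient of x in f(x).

-5

Write f(x) = ax + b. Substituting each data point gives a linear system:
  8a + b = -44
  11a + b = -59
Solving the system yields a = -5, b = -4.
So f(x) = -5x - 4.
The leading coefficient is -5.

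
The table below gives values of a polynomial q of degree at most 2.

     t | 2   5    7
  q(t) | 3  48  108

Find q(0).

Using the Lagrange interpolation formula with nodes 2, 5, 7:
  L_0(t) = (t - 5)(t - 7) / 15
  L_1(t) = (t - 2)(t - 7) / -6
  L_2(t) = (t - 2)(t - 5) / 10
Then q(t) = 3·L_0(t) + 48·L_1(t) + 108·L_2(t).
Expanding and collecting terms gives q(t) = 3t^2 - 6t + 3.
Evaluating at t = 0: q(0) = 3.

3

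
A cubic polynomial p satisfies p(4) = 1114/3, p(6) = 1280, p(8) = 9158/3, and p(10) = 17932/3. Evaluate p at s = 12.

Write p(s) = as^3 + bs^2 + cs + d. Substituting each data point gives a linear system:
  64a + 16b + 4c + d = 1114/3
  216a + 36b + 6c + d = 1280
  512a + 64b + 8c + d = 9158/3
  1000a + 100b + 10c + d = 17932/3
Solving the system yields a = 6, b = 0, c = -5/3, d = -6.
So p(s) = 6s³ - (5/3)s - 6.
Then p(12) = 10342.

10342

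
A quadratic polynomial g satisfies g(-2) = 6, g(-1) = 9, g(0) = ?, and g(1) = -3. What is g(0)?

6

On equispaced nodes a degree-2 polynomial has vanishing third forward difference, so
  - g(-2) + 3·g(-1) - 3·g(0) + g(1) = 0.
Substituting the known values and solving for g(0):
  -3·g(0) = -18
  g(0) = 6.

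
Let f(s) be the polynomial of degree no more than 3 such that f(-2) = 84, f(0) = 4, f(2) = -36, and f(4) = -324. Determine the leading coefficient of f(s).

Write f(s) = as^3 + bs^2 + cs + d. Substituting each data point gives a linear system:
  -8a + 4b - 2c + d = 84
  d = 4
  8a + 4b + 2c + d = -36
  64a + 16b + 4c + d = -324
Solving the system yields a = -6, b = 5, c = -6, d = 4.
So f(s) = -6s³ + 5s² - 6s + 4.
The leading coefficient is -6.

-6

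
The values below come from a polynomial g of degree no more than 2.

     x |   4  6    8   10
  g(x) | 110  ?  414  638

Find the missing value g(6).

The 3 known points determine the degree-2 polynomial uniquely.
Write g(x) = ax^2 + bx + c. Substituting each data point gives a linear system:
  16a + 4b + c = 110
  64a + 8b + c = 414
  100a + 10b + c = 638
Solving the system yields a = 6, b = 4, c = -2.
So g(x) = 6x^2 + 4x - 2.
Then g(6) = 238.

238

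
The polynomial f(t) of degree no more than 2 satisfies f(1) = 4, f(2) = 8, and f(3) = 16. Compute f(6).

64

Write f(t) = at^2 + bt + c. Substituting each data point gives a linear system:
  a + b + c = 4
  4a + 2b + c = 8
  9a + 3b + c = 16
Solving the system yields a = 2, b = -2, c = 4.
So f(t) = 2t^2 - 2t + 4.
Then f(6) = 64.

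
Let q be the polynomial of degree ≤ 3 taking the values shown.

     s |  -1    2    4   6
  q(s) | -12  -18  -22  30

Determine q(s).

Using the Lagrange interpolation formula with nodes -1, 2, 4, 6:
  L_0(s) = (s - 2)(s - 4)(s - 6) / -105
  L_1(s) = (s + 1)(s - 4)(s - 6) / 24
  L_2(s) = (s + 1)(s - 2)(s - 6) / -20
  L_3(s) = (s + 1)(s - 2)(s - 4) / 56
Then q(s) = -12·L_0(s) - 18·L_1(s) - 22·L_2(s) + 30·L_3(s).
Expanding and collecting terms gives q(s) = s^3 - 5s^2 - 6.
Check: q(-1) = -12. ✓

q(s) = s^3 - 5s^2 - 6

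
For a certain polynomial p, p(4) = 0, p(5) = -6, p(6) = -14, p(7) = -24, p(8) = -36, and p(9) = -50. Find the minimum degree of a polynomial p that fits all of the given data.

Forward differences of the values at x = 4, 5, 6, 7, 8, 9:
  p  : 0  -6  -14  -24  -36  -50
  Δ  : -6  -8  -10  -12  -14
  Δ^2: -2  -2  -2  -2
  Δ^3: 0  0  0
  Δ^4: 0  0
  Δ^5: 0
The second differences are constant (-2) and nonzero, while all higher differences vanish, so the minimal degree is 2.

2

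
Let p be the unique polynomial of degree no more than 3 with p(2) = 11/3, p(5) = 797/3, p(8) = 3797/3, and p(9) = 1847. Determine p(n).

Write p(n) = an^3 + bn^2 + cn + d. Substituting each data point gives a linear system:
  8a + 4b + 2c + d = 11/3
  125a + 25b + 5c + d = 797/3
  512a + 64b + 8c + d = 3797/3
  729a + 81b + 9c + d = 1847
Solving the system yields a = 3, b = -4, c = -5/3, d = -1.
So p(n) = 3n^3 - 4n^2 - (5/3)n - 1.
Check: p(9) = 1847. ✓

p(n) = 3n^3 - 4n^2 - (5/3)n - 1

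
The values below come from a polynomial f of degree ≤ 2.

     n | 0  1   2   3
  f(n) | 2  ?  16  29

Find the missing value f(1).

The 3 known points determine the degree-2 polynomial uniquely.
Write f(n) = an^2 + bn + c. Substituting each data point gives a linear system:
  c = 2
  4a + 2b + c = 16
  9a + 3b + c = 29
Solving the system yields a = 2, b = 3, c = 2.
So f(n) = 2n² + 3n + 2.
Then f(1) = 7.

7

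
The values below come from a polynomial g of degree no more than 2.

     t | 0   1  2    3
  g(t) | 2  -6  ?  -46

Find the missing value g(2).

-22

On equispaced nodes a degree-2 polynomial has vanishing third forward difference, so
  - g(0) + 3·g(1) - 3·g(2) + g(3) = 0.
Substituting the known values and solving for g(2):
  -3·g(2) = 66
  g(2) = -22.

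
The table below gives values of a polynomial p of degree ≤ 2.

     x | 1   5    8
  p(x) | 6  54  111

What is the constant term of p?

-1

Write p(x) = ax^2 + bx + c. Substituting each data point gives a linear system:
  a + b + c = 6
  25a + 5b + c = 54
  64a + 8b + c = 111
Solving the system yields a = 1, b = 6, c = -1.
So p(x) = x^2 + 6x - 1.
The constant term is -1.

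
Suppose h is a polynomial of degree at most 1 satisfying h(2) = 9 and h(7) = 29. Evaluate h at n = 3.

Write h(n) = an + b. Substituting each data point gives a linear system:
  2a + b = 9
  7a + b = 29
Solving the system yields a = 4, b = 1.
So h(n) = 4n + 1.
Then h(3) = 13.

13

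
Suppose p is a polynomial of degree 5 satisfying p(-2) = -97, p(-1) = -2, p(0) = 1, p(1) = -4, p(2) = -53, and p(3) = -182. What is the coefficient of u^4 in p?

-5

Write p(u) = au^5 + bu^4 + cu^3 + du^2 + eu + k. Substituting each data point gives a linear system:
  -32a + 16b - 8c + 4d - 2e + k = -97
  -a + b - c + d - e + k = -2
  k = 1
  a + b + c + d + e + k = -4
  32a + 16b + 8c + 4d + 2e + k = -53
  243a + 81b + 27c + 9d + 3e + k = -182
Solving the system yields a = 1, b = -5, c = -1, d = 1, e = -1, k = 1.
So p(u) = u^5 - 5u^4 - u^3 + u^2 - u + 1.
The coefficient of u^4 is -5.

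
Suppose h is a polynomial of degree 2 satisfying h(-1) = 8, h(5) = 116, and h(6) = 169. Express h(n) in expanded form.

h(n) = 5n^2 - 2n + 1

Using the Lagrange interpolation formula with nodes -1, 5, 6:
  L_0(n) = (n - 5)(n - 6) / 42
  L_1(n) = (n + 1)(n - 6) / -6
  L_2(n) = (n + 1)(n - 5) / 7
Then h(n) = 8·L_0(n) + 116·L_1(n) + 169·L_2(n).
Expanding and collecting terms gives h(n) = 5n^2 - 2n + 1.
Check: h(-1) = 8. ✓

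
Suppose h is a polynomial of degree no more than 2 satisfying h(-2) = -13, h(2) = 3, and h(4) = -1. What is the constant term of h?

-1

Write h(s) = as^2 + bs + c. Substituting each data point gives a linear system:
  4a - 2b + c = -13
  4a + 2b + c = 3
  16a + 4b + c = -1
Solving the system yields a = -1, b = 4, c = -1.
So h(s) = -s² + 4s - 1.
The constant term is -1.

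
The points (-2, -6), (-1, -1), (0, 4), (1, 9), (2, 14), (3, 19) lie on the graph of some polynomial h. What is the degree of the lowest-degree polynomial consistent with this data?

Forward differences of the values at n = -2, -1, 0, 1, 2, 3:
  h  : -6  -1  4  9  14  19
  Δ  : 5  5  5  5  5
  Δ^2: 0  0  0  0
  Δ^3: 0  0  0
  Δ^4: 0  0
  Δ^5: 0
The first differences are constant (5) and nonzero, while all higher differences vanish, so the minimal degree is 1.

1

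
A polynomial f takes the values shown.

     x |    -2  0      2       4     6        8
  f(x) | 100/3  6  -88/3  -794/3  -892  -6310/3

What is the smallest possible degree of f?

3

Forward differences of the values at x = -2, 0, 2, 4, 6, 8:
  f  : 100/3  6  -88/3  -794/3  -892  -6310/3
  Δ  : -82/3  -106/3  -706/3  -1882/3  -3634/3
  Δ^2: -8  -200  -392  -584
  Δ^3: -192  -192  -192
  Δ^4: 0  0
  Δ^5: 0
The third differences are constant (-192) and nonzero, while all higher differences vanish, so the minimal degree is 3.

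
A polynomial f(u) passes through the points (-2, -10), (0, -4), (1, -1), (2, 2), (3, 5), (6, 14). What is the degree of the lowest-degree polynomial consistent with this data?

Divided differences on the nodes -2, 0, 1, 2, 3, 6:
  order 0: -10  -4  -1  2  5  14
  order 1: 3  3  3  3  3
  order 2: 0  0  0  0
  order 3: 0  0  0
  order 4: 0  0
  order 5: 0
The order-1 divided differences are all 3 (nonzero) and every higher order vanishes, so the data lies on a polynomial of degree exactly 1.

1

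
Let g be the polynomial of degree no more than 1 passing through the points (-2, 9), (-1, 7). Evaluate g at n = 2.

1

Using the Lagrange interpolation formula with nodes -2, -1:
  L_0(n) = (n + 1) / -1
  L_1(n) = (n + 2) / 1
Then g(n) = 9·L_0(n) + 7·L_1(n).
Expanding and collecting terms gives g(n) = -2n + 5.
Evaluating at n = 2: g(2) = 1.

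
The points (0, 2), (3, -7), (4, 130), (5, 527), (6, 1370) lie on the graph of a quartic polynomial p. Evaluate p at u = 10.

Using the Lagrange interpolation formula with nodes 0, 3, 4, 5, 6:
  L_0(u) = (u - 3)(u - 4)(u - 5)(u - 6) / 360
  L_1(u) = u(u - 4)(u - 5)(u - 6) / -18
  L_2(u) = u(u - 3)(u - 5)(u - 6) / 8
  L_3(u) = u(u - 3)(u - 4)(u - 6) / -10
  L_4(u) = u(u - 3)(u - 4)(u - 5) / 36
Then p(u) = 2·L_0(u) - 7·L_1(u) + 130·L_2(u) + 527·L_3(u) + 1370·L_4(u).
Expanding and collecting terms gives p(u) = 2u⁴ - 5u³ - 4u² + 2.
Evaluating at u = 10: p(10) = 14602.

14602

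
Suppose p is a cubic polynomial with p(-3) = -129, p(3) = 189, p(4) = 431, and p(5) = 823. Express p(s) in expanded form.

Write p(s) = as^3 + bs^2 + cs + d. Substituting each data point gives a linear system:
  -27a + 9b - 3c + d = -129
  27a + 9b + 3c + d = 189
  64a + 16b + 4c + d = 431
  125a + 25b + 5c + d = 823
Solving the system yields a = 6, b = 3, c = -1, d = 3.
So p(s) = 6s^3 + 3s^2 - s + 3.
Check: p(5) = 823. ✓

p(s) = 6s^3 + 3s^2 - s + 3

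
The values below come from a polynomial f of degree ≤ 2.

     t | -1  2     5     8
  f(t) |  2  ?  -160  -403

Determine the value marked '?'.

-25

On equispaced nodes a degree-2 polynomial has vanishing third forward difference, so
  - f(-1) + 3·f(2) - 3·f(5) + f(8) = 0.
Substituting the known values and solving for f(2):
  3·f(2) = -75
  f(2) = -25.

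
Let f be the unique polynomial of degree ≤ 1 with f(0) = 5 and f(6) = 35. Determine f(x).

f(x) = 5x + 5

Write f(x) = ax + b. Substituting each data point gives a linear system:
  b = 5
  6a + b = 35
Solving the system yields a = 5, b = 5.
So f(x) = 5x + 5.
Check: f(0) = 5. ✓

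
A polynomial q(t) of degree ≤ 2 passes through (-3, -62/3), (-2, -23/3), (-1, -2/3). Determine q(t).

q(t) = -3t^2 - 2t + 1/3

Write q(t) = at^2 + bt + c. Substituting each data point gives a linear system:
  9a - 3b + c = -62/3
  4a - 2b + c = -23/3
  a - b + c = -2/3
Solving the system yields a = -3, b = -2, c = 1/3.
So q(t) = -3t^2 - 2t + 1/3.
Check: q(-2) = -23/3. ✓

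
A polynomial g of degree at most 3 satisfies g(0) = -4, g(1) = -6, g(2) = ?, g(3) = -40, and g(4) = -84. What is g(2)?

On equispaced nodes a degree-3 polynomial has vanishing fourth forward difference, so
  g(0) - 4·g(1) + 6·g(2) - 4·g(3) + g(4) = 0.
Substituting the known values and solving for g(2):
  6·g(2) = -96
  g(2) = -16.

-16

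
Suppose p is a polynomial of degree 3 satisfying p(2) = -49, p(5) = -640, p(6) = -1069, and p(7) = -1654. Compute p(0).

Using the Lagrange interpolation formula with nodes 2, 5, 6, 7:
  L_0(n) = (n - 5)(n - 6)(n - 7) / -60
  L_1(n) = (n - 2)(n - 6)(n - 7) / 6
  L_2(n) = (n - 2)(n - 5)(n - 7) / -4
  L_3(n) = (n - 2)(n - 5)(n - 6) / 10
Then p(n) = -49·L_0(n) - 640·L_1(n) - 1069·L_2(n) - 1654·L_3(n).
Expanding and collecting terms gives p(n) = -4n^3 - 6n^2 + n + 5.
Evaluating at n = 0: p(0) = 5.

5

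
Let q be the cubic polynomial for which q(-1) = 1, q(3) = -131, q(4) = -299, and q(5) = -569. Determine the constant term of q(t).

1

Write q(t) = at^3 + bt^2 + ct + d. Substituting each data point gives a linear system:
  -a + b - c + d = 1
  27a + 9b + 3c + d = -131
  64a + 16b + 4c + d = -299
  125a + 25b + 5c + d = -569
Solving the system yields a = -4, b = -3, c = 1, d = 1.
So q(t) = -4t^3 - 3t^2 + t + 1.
The constant term is 1.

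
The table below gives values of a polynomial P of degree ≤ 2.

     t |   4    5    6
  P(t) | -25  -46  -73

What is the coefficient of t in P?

6

Write P(t) = at^2 + bt + c. Substituting each data point gives a linear system:
  16a + 4b + c = -25
  25a + 5b + c = -46
  36a + 6b + c = -73
Solving the system yields a = -3, b = 6, c = -1.
So P(t) = -3t^2 + 6t - 1.
The coefficient of t is 6.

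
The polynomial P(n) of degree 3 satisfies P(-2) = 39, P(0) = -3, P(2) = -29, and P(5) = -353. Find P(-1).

7

Using the Lagrange interpolation formula with nodes -2, 0, 2, 5:
  L_0(n) = n(n - 2)(n - 5) / -56
  L_1(n) = (n + 2)(n - 2)(n - 5) / 20
  L_2(n) = (n + 2)n(n - 5) / -24
  L_3(n) = (n + 2)n(n - 2) / 105
Then P(n) = 39·L_0(n) - 3·L_1(n) - 29·L_2(n) - 353·L_3(n).
Expanding and collecting terms gives P(n) = -3n^3 + 2n^2 - 5n - 3.
Evaluating at n = -1: P(-1) = 7.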